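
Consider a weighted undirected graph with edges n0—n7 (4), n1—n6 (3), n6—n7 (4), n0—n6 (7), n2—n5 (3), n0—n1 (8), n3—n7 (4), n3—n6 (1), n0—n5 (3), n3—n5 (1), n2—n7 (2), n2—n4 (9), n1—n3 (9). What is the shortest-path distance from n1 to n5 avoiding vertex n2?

Checking several routes:
n1 - n6 - n3 - n5: 3 + 1 + 1 = 5
n1 - n3 - n5: 9 + 1 = 10
n1 - n0 - n5: 8 + 3 = 11
Shortest: 5.

5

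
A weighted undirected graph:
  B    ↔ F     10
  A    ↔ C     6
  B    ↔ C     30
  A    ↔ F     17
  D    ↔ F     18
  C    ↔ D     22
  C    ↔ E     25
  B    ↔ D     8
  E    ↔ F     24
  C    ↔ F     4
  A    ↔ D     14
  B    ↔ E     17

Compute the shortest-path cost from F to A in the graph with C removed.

A few of the F→A routes:
F→A: 17
F→D→A: 18 + 14 = 32
F→B→D→A: 10 + 8 + 14 = 32
The minimum is 17.

17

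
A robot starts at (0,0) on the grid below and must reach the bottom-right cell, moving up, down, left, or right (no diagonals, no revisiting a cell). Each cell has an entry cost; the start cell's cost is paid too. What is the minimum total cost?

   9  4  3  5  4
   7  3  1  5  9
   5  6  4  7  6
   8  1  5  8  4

38

Path [0,0] [0,1] [0,2] [1,2] [2,2] [2,3] [2,4] [3,4]: 9 + 4 + 3 + 1 + 4 + 7 + 6 + 4 = 38.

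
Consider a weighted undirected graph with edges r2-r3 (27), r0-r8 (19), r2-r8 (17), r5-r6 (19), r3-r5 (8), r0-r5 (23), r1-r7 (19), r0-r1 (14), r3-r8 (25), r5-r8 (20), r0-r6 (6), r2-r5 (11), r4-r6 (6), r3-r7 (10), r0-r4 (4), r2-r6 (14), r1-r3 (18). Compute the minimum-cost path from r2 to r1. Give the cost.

34

Comparing a few candidate routes:
r2 - r5 - r3 - r7 - r1: 11 + 8 + 10 + 19 = 48
r2 - r5 - r3 - r1: 11 + 8 + 18 = 37
r2 - r6 - r4 - r0 - r1: 14 + 6 + 4 + 14 = 38
r2 - r3 - r1: 27 + 18 = 45
r2 - r5 - r0 - r1: 11 + 23 + 14 = 48
r2 - r6 - r0 - r1: 14 + 6 + 14 = 34
Shortest: 34.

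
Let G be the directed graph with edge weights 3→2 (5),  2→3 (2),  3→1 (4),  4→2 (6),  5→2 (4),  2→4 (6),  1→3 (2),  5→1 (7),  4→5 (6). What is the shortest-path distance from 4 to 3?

Paths from 4 to 3:
4 -> 5 -> 1 -> 3: 6 + 7 + 2 = 15
4 -> 5 -> 2 -> 3: 6 + 4 + 2 = 12
4 -> 2 -> 3: 6 + 2 = 8
Shortest: 8.

8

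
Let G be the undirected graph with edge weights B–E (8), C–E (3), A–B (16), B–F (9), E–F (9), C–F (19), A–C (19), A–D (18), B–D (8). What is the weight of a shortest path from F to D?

17

A few of the F→D routes:
F → B → D: 9 + 8 = 17
F → E → B → D: 9 + 8 + 8 = 25
F → C → E → B → D: 19 + 3 + 8 + 8 = 38
The minimum is 17.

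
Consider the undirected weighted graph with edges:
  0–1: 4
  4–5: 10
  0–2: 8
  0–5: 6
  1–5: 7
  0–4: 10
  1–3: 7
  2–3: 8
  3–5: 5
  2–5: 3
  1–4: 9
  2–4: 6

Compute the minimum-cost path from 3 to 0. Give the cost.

Checking several routes:
3-2-0: 8 + 8 = 16
3-5-1-0: 5 + 7 + 4 = 16
3-5-2-0: 5 + 3 + 8 = 16
3-1-0: 7 + 4 = 11
3-5-0: 5 + 6 = 11
The minimum is 11.

11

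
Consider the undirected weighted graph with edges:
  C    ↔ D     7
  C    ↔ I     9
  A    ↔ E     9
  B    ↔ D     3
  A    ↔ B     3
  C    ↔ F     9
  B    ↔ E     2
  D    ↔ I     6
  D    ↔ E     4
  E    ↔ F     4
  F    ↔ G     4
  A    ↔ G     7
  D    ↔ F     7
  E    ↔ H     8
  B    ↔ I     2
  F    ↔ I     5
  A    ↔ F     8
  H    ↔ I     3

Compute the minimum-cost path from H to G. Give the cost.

12

Comparing a few candidate routes:
H - I - D - F - G: 3 + 6 + 7 + 4 = 20
H - I - B - E - F - G: 3 + 2 + 2 + 4 + 4 = 15
H - I - B - D - F - G: 3 + 2 + 3 + 7 + 4 = 19
H - I - B - A - G: 3 + 2 + 3 + 7 = 15
H - I - F - G: 3 + 5 + 4 = 12
H - E - F - G: 8 + 4 + 4 = 16
Shortest: 12.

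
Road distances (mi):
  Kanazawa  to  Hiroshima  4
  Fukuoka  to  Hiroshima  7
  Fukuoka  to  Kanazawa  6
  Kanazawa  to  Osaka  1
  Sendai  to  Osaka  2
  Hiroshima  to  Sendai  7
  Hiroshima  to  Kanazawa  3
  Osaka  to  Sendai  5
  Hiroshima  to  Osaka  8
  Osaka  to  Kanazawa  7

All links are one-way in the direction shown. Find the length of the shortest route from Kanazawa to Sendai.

Routes from Kanazawa to Sendai:
Kanazawa→Hiroshima→Sendai: 4 + 7 = 11
Kanazawa→Osaka→Sendai: 1 + 5 = 6
Kanazawa→Hiroshima→Osaka→Sendai: 4 + 8 + 5 = 17
Best route has total 6 mi.

6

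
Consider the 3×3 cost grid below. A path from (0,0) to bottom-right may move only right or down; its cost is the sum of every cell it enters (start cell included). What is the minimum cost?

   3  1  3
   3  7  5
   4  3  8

Best path: r0c0→r0c1→r0c2→r1c2→r2c2
Cost: 3 + 1 + 3 + 5 + 8 = 20

20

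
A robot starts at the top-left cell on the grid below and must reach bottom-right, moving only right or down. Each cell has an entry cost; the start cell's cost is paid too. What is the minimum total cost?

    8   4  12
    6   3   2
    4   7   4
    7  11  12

33

Cheapest: r0c0 -> r0c1 -> r1c1 -> r1c2 -> r2c2 -> r3c2
  8 + 4 + 3 + 2 + 4 + 12 = 33
For comparison, the top-then-right route costs 42.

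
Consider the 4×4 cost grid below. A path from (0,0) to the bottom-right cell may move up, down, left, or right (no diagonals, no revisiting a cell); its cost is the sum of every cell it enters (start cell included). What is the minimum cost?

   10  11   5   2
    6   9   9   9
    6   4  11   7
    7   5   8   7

46

Best path: [0,0] -> [1,0] -> [2,0] -> [2,1] -> [3,1] -> [3,2] -> [3,3]
Cost: 10 + 6 + 6 + 4 + 5 + 8 + 7 = 46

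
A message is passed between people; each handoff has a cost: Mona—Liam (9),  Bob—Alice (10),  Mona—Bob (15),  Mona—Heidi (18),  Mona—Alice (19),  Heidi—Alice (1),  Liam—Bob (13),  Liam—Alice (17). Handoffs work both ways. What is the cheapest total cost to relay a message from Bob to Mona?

Comparing a few candidate routes:
Bob - Alice - Heidi - Mona: 10 + 1 + 18 = 29
Bob - Liam - Mona: 13 + 9 = 22
Bob - Mona: 15
Bob - Alice - Liam - Mona: 10 + 17 + 9 = 36
Bob - Alice - Mona: 10 + 19 = 29
Shortest: 15.

15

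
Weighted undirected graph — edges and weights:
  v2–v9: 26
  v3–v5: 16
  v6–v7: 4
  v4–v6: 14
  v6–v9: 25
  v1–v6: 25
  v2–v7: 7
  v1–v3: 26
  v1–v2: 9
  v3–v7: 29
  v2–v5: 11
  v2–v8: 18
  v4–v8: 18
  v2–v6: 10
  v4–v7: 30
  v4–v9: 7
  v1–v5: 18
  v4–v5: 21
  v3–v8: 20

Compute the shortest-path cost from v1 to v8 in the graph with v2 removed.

46

Checking several routes:
v1 → v5 → v4 → v8: 18 + 21 + 18 = 57
v1 → v5 → v3 → v8: 18 + 16 + 20 = 54
v1 → v6 → v4 → v8: 25 + 14 + 18 = 57
v1 → v3 → v8: 26 + 20 = 46
Best route has total 46.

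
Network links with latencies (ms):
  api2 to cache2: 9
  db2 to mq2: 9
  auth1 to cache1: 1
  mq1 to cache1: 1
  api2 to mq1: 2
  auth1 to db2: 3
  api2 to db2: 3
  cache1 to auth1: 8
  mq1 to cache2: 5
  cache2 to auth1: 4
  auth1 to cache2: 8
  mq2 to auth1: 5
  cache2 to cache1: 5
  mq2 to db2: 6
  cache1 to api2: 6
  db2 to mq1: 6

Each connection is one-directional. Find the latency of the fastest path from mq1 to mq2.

19

A few of the mq1→mq2 routes:
mq1 -> cache1 -> auth1 -> db2 -> mq2: 1 + 8 + 3 + 9 = 21
mq1 -> cache1 -> api2 -> db2 -> mq2: 1 + 6 + 3 + 9 = 19
mq1 -> cache2 -> auth1 -> db2 -> mq2: 5 + 4 + 3 + 9 = 21
The minimum is 19 ms.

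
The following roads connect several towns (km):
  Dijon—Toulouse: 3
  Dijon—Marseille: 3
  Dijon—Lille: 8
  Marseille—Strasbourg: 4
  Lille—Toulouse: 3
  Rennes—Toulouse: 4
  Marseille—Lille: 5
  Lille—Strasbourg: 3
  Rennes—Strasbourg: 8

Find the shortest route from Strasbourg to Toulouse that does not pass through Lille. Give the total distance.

10

Paths from Strasbourg to Toulouse avoiding Lille:
Strasbourg -> Rennes -> Toulouse: 8 + 4 = 12
Strasbourg -> Marseille -> Dijon -> Toulouse: 4 + 3 + 3 = 10
The minimum is 10 km.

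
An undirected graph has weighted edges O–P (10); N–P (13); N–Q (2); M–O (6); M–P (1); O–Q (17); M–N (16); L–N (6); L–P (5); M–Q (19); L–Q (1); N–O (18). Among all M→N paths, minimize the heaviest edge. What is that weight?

Some routes from M to N:
M - O - P - L - Q - N: max(6, 10, 5, 1, 2) = 10
M - P - N: max(1, 13) = 13
M - O - P - N: max(6, 10, 13) = 13
M - O - P - L - N: max(6, 10, 5, 6) = 10
M - P - L - N: max(1, 5, 6) = 6
M - P - L - Q - N: max(1, 5, 1, 2) = 5
Best route has worst link 5.

5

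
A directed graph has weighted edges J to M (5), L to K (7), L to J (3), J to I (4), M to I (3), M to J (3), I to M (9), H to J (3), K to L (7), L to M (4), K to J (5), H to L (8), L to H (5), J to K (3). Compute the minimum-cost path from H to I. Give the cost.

Some routes from H to I:
H → L → J → I: 8 + 3 + 4 = 15
H → J → I: 3 + 4 = 7
H → J → M → I: 3 + 5 + 3 = 11
Best route has total 7.

7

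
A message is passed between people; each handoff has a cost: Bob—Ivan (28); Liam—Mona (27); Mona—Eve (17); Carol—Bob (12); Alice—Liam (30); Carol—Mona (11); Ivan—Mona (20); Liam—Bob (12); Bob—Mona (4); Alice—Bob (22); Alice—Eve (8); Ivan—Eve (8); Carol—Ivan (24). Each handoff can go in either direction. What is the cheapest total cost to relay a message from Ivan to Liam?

A few of the Ivan→Liam routes:
Ivan -> Mona -> Bob -> Liam: 20 + 4 + 12 = 36
Ivan -> Eve -> Mona -> Bob -> Liam: 8 + 17 + 4 + 12 = 41
Ivan -> Bob -> Liam: 28 + 12 = 40
The minimum is 36.

36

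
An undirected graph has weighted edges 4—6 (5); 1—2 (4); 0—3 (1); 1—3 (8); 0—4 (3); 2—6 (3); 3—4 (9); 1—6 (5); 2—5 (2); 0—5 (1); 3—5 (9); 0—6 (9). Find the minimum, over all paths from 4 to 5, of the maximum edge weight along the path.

3

Checking several routes:
4→0→5: max(3, 1) = 3
4→6→1→2→5: max(5, 5, 4, 2) = 5
4→6→2→5: max(5, 3, 2) = 5
The minimum achievable maximum is 3.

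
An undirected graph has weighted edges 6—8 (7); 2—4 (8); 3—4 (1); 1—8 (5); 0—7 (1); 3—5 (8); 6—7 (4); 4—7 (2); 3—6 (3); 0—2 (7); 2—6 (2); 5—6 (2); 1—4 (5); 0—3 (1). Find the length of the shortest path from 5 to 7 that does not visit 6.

10

Candidate routes:
5 → 3 → 4 → 7: 8 + 1 + 2 = 11
5 → 3 → 0 → 7: 8 + 1 + 1 = 10
5 → 3 → 0 → 2 → 4 → 7: 8 + 1 + 7 + 8 + 2 = 26
5 → 3 → 4 → 2 → 0 → 7: 8 + 1 + 8 + 7 + 1 = 25
The minimum is 10.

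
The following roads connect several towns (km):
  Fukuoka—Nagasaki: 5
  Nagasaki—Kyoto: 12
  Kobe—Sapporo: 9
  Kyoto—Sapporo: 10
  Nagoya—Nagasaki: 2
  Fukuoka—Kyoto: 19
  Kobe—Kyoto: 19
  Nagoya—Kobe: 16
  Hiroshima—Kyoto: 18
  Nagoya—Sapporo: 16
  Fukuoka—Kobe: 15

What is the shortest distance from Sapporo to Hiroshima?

28

A few of the Sapporo→Hiroshima routes:
Sapporo → Kobe → Nagoya → Nagasaki → Kyoto → Hiroshima: 9 + 16 + 2 + 12 + 18 = 57
Sapporo → Kobe → Kyoto → Hiroshima: 9 + 19 + 18 = 46
Sapporo → Kyoto → Hiroshima: 10 + 18 = 28
Sapporo → Nagoya → Nagasaki → Kyoto → Hiroshima: 16 + 2 + 12 + 18 = 48
Shortest: 28 km.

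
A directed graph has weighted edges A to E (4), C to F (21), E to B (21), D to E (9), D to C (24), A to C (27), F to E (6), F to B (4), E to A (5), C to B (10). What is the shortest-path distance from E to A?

Routes from E to A:
E -> A: 5
Shortest: 5.

5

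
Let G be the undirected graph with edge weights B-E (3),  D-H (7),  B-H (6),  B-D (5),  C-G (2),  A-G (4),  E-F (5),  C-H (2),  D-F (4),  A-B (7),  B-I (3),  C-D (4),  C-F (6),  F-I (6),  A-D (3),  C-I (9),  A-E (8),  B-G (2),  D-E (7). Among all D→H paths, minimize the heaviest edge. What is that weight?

4

Comparing a few candidate routes:
D-A-G-C-H: max(3, 4, 2, 2) = 4
D-B-G-C-H: max(5, 2, 2, 2) = 5
D-F-E-B-G-C-H: max(4, 5, 3, 2, 2, 2) = 5
D-C-H: max(4, 2) = 4
The minimum achievable maximum is 4.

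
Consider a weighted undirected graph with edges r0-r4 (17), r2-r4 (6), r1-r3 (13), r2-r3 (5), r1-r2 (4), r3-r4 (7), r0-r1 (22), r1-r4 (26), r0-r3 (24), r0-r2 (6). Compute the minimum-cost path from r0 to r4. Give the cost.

12

Checking several routes:
r0-r4: 17
r0-r2-r4: 6 + 6 = 12
r0-r2-r3-r4: 6 + 5 + 7 = 18
The minimum is 12.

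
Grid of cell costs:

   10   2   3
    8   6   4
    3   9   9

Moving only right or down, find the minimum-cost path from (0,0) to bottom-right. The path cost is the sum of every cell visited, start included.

28

Cheapest: (0,0)→(0,1)→(0,2)→(1,2)→(2,2)
  10 + 2 + 3 + 4 + 9 = 28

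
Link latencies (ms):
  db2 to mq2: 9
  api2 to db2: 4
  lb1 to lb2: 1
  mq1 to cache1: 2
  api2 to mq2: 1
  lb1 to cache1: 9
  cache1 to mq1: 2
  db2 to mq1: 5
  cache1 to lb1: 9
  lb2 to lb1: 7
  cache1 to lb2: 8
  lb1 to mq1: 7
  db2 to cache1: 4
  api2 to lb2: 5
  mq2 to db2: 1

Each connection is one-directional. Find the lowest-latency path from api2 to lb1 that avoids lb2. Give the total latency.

15

Candidate routes:
api2 → db2 → cache1 → lb1: 4 + 4 + 9 = 17
api2 → db2 → mq1 → cache1 → lb1: 4 + 5 + 2 + 9 = 20
api2 → mq2 → db2 → cache1 → lb1: 1 + 1 + 4 + 9 = 15
api2 → mq2 → db2 → mq1 → cache1 → lb1: 1 + 1 + 5 + 2 + 9 = 18
Best route has total 15 ms.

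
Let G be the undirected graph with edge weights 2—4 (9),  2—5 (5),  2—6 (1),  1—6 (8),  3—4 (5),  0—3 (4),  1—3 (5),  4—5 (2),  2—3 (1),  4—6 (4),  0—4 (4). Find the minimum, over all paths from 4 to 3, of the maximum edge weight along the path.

4

Some routes from 4 to 3:
4-0-3: max(4, 4) = 4
4-5-2-6-1-3: max(2, 5, 1, 8, 5) = 8
4-6-2-3: max(4, 1, 1) = 4
4-3: max(5) = 5
4-5-2-3: max(2, 5, 1) = 5
Best route has worst link 4.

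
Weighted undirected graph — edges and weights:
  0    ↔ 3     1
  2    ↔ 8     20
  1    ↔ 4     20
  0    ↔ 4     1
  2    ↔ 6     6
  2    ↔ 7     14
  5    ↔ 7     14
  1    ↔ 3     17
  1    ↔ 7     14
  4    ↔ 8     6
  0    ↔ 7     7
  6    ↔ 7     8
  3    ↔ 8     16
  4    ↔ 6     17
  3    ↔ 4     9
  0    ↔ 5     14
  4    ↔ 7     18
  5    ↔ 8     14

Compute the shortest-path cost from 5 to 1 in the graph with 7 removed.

32

Checking several routes:
5→0→3→1: 14 + 1 + 17 = 32
5→0→4→1: 14 + 1 + 20 = 35
5→0→4→3→1: 14 + 1 + 9 + 17 = 41
5→8→4→0→3→1: 14 + 6 + 1 + 1 + 17 = 39
5→8→4→1: 14 + 6 + 20 = 40
Best route has total 32.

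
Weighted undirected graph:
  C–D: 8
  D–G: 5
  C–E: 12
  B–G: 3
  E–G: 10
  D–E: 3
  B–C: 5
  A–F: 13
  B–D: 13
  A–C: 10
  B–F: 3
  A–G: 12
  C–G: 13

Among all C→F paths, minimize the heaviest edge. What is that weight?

5

Checking several routes:
C→D→E→G→B→F: max(8, 3, 10, 3, 3) = 10
C→D→G→B→F: max(8, 5, 3, 3) = 8
C→E→D→G→B→F: max(12, 3, 5, 3, 3) = 12
C→A→G→B→F: max(10, 12, 3, 3) = 12
C→B→F: max(5, 3) = 5
Best route has worst link 5.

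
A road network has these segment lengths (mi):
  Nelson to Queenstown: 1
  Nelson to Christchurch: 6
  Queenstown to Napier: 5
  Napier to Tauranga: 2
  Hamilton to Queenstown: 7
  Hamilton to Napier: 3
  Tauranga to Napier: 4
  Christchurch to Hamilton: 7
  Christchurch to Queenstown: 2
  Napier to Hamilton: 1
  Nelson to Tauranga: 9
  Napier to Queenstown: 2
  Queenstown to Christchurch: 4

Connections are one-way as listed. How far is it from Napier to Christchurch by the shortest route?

Paths from Napier to Christchurch:
Napier→Queenstown→Christchurch: 2 + 4 = 6
Napier→Hamilton→Queenstown→Christchurch: 1 + 7 + 4 = 12
Shortest: 6 mi.

6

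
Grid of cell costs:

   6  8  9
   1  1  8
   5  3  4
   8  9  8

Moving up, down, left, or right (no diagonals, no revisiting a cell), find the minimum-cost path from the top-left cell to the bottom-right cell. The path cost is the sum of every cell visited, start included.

23

One optimal route is r0c0 → r1c0 → r1c1 → r2c1 → r2c2 → r3c2.
Its cost is 6 + 1 + 1 + 3 + 4 + 8 = 23.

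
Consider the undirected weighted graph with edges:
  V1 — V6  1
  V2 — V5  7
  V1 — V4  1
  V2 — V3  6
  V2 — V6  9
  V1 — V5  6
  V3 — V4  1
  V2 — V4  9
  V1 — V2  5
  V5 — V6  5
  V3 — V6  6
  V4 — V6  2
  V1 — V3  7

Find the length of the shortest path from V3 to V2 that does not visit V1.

Checking several routes:
V3→V4→V6→V2: 1 + 2 + 9 = 12
V3→V6→V2: 6 + 9 = 15
V3→V4→V2: 1 + 9 = 10
V3→V2: 6
The minimum is 6.

6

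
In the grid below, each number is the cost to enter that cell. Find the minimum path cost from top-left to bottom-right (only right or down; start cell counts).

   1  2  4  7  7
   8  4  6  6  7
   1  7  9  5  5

One optimal route is (0,0) (0,1) (0,2) (1,2) (1,3) (2,3) (2,4).
Its cost is 1 + 2 + 4 + 6 + 6 + 5 + 5 = 29.
For comparison, the top-then-right route costs 33.

29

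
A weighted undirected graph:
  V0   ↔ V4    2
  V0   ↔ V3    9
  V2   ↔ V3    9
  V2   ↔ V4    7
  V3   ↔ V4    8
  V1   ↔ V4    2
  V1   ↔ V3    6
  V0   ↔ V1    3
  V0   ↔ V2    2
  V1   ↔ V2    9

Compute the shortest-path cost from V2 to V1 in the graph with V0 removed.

9

Checking several routes:
V2 - V3 - V1: 9 + 6 = 15
V2 - V4 - V1: 7 + 2 = 9
V2 - V1: 9
Shortest: 9.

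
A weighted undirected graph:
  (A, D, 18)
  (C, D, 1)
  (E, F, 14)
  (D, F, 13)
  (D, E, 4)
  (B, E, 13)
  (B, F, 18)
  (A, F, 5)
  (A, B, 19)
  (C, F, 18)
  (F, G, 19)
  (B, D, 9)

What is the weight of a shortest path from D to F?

Checking several routes:
D-C-F: 1 + 18 = 19
D-A-F: 18 + 5 = 23
D-E-F: 4 + 14 = 18
D-F: 13
D-B-A-F: 9 + 19 + 5 = 33
D-B-F: 9 + 18 = 27
Best route has total 13.

13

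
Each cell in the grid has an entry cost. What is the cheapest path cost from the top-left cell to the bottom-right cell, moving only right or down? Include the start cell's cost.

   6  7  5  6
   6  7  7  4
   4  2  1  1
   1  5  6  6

Best path: [0,0] -> [1,0] -> [2,0] -> [2,1] -> [2,2] -> [2,3] -> [3,3]
Cost: 6 + 6 + 4 + 2 + 1 + 1 + 6 = 26

26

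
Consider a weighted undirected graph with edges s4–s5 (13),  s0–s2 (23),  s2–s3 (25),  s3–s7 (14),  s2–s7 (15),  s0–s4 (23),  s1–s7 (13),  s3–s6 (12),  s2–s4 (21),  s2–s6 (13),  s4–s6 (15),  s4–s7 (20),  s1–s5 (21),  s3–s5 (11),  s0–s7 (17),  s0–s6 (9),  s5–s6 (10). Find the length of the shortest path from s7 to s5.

25

Checking several routes:
s7→s3→s6→s5: 14 + 12 + 10 = 36
s7→s0→s6→s5: 17 + 9 + 10 = 36
s7→s2→s6→s5: 15 + 13 + 10 = 38
s7→s4→s5: 20 + 13 = 33
s7→s3→s5: 14 + 11 = 25
s7→s1→s5: 13 + 21 = 34
The minimum is 25.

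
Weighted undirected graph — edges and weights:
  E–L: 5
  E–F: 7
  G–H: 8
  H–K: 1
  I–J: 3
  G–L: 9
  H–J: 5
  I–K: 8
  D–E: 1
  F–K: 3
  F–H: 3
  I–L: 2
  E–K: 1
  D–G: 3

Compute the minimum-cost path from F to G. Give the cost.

8

Checking several routes:
F -> K -> E -> D -> G: 3 + 1 + 1 + 3 = 8
F -> H -> G: 3 + 8 = 11
F -> H -> K -> E -> D -> G: 3 + 1 + 1 + 1 + 3 = 9
Shortest: 8.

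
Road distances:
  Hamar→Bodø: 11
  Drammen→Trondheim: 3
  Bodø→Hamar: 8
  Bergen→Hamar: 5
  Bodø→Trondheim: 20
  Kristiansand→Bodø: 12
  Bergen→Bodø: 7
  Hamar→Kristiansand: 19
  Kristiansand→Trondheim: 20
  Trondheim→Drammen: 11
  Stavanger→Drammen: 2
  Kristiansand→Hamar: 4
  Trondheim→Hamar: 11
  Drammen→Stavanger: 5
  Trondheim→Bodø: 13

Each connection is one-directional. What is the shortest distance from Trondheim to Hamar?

Candidate routes:
Trondheim→Hamar: 11
Trondheim→Bodø→Hamar: 13 + 8 = 21
The minimum is 11.

11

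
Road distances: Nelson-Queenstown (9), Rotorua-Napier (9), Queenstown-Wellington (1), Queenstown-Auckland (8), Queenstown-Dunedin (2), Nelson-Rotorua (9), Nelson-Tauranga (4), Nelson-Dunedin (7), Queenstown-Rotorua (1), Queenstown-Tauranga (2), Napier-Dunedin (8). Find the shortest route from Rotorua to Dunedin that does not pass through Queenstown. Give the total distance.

16

Candidate routes:
Rotorua -> Nelson -> Dunedin: 9 + 7 = 16
Rotorua -> Napier -> Dunedin: 9 + 8 = 17
The minimum is 16.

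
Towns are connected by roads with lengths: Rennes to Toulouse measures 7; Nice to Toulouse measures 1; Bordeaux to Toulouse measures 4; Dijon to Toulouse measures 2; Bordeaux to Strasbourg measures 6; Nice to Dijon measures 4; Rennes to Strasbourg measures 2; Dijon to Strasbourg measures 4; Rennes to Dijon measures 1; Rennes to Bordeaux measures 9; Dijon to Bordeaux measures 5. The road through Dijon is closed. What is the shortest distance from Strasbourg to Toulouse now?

9

Candidate routes:
Strasbourg → Bordeaux → Toulouse: 6 + 4 = 10
Strasbourg → Bordeaux → Rennes → Toulouse: 6 + 9 + 7 = 22
Strasbourg → Rennes → Bordeaux → Toulouse: 2 + 9 + 4 = 15
Strasbourg → Rennes → Toulouse: 2 + 7 = 9
The minimum is 9.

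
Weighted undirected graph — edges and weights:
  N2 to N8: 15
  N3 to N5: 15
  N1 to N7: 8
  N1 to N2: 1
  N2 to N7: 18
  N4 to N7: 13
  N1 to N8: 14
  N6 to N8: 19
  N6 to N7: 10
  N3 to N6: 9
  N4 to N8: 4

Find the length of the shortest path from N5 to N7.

34

Comparing a few candidate routes:
N5 - N3 - N6 - N8 - N1 - N7: 15 + 9 + 19 + 14 + 8 = 65
N5 - N3 - N6 - N7: 15 + 9 + 10 = 34
N5 - N3 - N6 - N8 - N4 - N7: 15 + 9 + 19 + 4 + 13 = 60
N5 - N3 - N6 - N8 - N2 - N1 - N7: 15 + 9 + 19 + 15 + 1 + 8 = 67
N5 - N3 - N6 - N8 - N1 - N2 - N7: 15 + 9 + 19 + 14 + 1 + 18 = 76
Shortest: 34.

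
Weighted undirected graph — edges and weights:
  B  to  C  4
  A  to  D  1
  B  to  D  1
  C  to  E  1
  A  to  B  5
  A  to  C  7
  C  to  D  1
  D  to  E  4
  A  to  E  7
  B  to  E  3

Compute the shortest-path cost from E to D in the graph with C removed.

Routes from E to D avoiding C:
E -> B -> D: 3 + 1 = 4
E -> A -> D: 7 + 1 = 8
E -> A -> B -> D: 7 + 5 + 1 = 13
E -> B -> A -> D: 3 + 5 + 1 = 9
E -> D: 4
Shortest: 4.

4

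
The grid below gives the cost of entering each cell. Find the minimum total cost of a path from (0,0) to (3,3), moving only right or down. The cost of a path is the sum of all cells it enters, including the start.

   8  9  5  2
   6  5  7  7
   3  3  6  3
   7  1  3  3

27

One optimal route is [0,0]→[1,0]→[2,0]→[2,1]→[3,1]→[3,2]→[3,3].
Its cost is 8 + 6 + 3 + 3 + 1 + 3 + 3 = 27.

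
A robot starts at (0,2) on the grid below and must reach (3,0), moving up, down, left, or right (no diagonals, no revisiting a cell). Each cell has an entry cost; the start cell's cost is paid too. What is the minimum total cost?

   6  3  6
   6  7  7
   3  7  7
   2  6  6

Best path: (0,2) → (0,1) → (0,0) → (1,0) → (2,0) → (3,0)
Cost: 6 + 3 + 6 + 6 + 3 + 2 = 26

26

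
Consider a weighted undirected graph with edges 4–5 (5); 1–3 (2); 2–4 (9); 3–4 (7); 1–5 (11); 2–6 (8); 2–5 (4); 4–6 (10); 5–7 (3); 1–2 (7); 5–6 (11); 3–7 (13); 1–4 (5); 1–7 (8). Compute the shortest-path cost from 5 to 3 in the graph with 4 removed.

Some routes from 5 to 3 avoiding 4:
5→2→1→3: 4 + 7 + 2 = 13
5→1→3: 11 + 2 = 13
5→7→3: 3 + 13 = 16
5→7→1→3: 3 + 8 + 2 = 13
Shortest: 13.

13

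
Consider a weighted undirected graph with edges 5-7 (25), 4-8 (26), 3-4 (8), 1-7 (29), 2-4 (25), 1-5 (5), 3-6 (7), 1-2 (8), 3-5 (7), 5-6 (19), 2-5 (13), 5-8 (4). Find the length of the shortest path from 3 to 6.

7

Routes from 3 to 6:
3→5→6: 7 + 19 = 26
3→4→2→1→7→5→6: 8 + 25 + 8 + 29 + 25 + 19 = 114
3→4→2→5→6: 8 + 25 + 13 + 19 = 65
3→4→2→1→5→6: 8 + 25 + 8 + 5 + 19 = 65
3→6: 7
3→4→8→5→6: 8 + 26 + 4 + 19 = 57
Shortest: 7.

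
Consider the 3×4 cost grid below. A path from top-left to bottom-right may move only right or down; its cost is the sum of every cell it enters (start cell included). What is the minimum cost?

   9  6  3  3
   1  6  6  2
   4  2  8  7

Cheapest: (0,0) → (0,1) → (0,2) → (0,3) → (1,3) → (2,3)
  9 + 6 + 3 + 3 + 2 + 7 = 30

30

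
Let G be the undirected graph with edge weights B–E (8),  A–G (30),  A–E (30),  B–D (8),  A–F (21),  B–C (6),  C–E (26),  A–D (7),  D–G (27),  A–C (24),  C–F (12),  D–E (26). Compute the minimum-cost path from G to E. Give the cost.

43

Comparing a few candidate routes:
G → D → A → E: 27 + 7 + 30 = 64
G → D → E: 27 + 26 = 53
G → D → B → E: 27 + 8 + 8 = 43
G → A → E: 30 + 30 = 60
G → A → D → E: 30 + 7 + 26 = 63
G → A → D → B → E: 30 + 7 + 8 + 8 = 53
The minimum is 43.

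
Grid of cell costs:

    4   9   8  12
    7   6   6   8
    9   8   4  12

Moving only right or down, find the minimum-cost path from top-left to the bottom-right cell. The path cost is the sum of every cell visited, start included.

Path r0c0 -> r1c0 -> r1c1 -> r1c2 -> r2c2 -> r2c3: 4 + 7 + 6 + 6 + 4 + 12 = 39.

39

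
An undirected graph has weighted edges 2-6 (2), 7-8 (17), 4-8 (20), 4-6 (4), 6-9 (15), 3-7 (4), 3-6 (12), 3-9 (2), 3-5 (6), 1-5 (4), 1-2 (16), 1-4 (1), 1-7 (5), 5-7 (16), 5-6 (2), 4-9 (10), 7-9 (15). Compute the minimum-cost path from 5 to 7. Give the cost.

A few of the 5→7 routes:
5 - 3 - 7: 6 + 4 = 10
5 - 6 - 4 - 1 - 7: 2 + 4 + 1 + 5 = 12
5 - 1 - 7: 4 + 5 = 9
The minimum is 9.

9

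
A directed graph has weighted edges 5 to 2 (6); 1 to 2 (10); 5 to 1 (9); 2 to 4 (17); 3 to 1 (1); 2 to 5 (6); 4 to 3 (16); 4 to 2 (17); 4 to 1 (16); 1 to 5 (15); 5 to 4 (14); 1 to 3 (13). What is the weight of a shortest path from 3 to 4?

28

Routes from 3 to 4:
3-1-5-4: 1 + 15 + 14 = 30
3-1-5-2-4: 1 + 15 + 6 + 17 = 39
3-1-2-5-4: 1 + 10 + 6 + 14 = 31
3-1-2-4: 1 + 10 + 17 = 28
Shortest: 28.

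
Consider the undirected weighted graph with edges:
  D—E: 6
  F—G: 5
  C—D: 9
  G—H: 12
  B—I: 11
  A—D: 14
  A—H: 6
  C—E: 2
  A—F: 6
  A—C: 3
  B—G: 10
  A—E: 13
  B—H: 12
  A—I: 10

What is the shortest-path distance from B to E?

23

Some routes from B to E:
B→H→A→C→E: 12 + 6 + 3 + 2 = 23
B→I→A→C→E: 11 + 10 + 3 + 2 = 26
B→G→F→A→C→E: 10 + 5 + 6 + 3 + 2 = 26
B→H→A→E: 12 + 6 + 13 = 31
B→G→H→A→C→E: 10 + 12 + 6 + 3 + 2 = 33
The minimum is 23.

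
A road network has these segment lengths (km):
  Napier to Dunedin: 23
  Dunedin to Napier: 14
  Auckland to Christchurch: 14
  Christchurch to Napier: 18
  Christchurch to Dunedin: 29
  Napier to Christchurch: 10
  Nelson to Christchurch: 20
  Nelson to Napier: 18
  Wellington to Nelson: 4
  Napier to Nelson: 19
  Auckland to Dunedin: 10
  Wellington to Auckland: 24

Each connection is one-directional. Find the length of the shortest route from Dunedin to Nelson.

Candidate routes:
Dunedin → Napier → Nelson: 14 + 19 = 33
Best route has total 33 km.

33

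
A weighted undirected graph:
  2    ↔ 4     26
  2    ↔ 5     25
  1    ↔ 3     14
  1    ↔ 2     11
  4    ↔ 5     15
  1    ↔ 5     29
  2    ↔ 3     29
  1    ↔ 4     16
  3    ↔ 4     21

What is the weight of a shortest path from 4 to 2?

26

Some routes from 4 to 2:
4-1-2: 16 + 11 = 27
4-3-1-2: 21 + 14 + 11 = 46
4-2: 26
4-5-2: 15 + 25 = 40
4-3-2: 21 + 29 = 50
The minimum is 26.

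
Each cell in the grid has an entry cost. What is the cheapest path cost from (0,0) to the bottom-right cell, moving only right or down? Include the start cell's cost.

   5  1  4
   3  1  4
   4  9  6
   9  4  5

22

One optimal route is r0c0 -> r0c1 -> r1c1 -> r1c2 -> r2c2 -> r3c2.
Its cost is 5 + 1 + 1 + 4 + 6 + 5 = 22.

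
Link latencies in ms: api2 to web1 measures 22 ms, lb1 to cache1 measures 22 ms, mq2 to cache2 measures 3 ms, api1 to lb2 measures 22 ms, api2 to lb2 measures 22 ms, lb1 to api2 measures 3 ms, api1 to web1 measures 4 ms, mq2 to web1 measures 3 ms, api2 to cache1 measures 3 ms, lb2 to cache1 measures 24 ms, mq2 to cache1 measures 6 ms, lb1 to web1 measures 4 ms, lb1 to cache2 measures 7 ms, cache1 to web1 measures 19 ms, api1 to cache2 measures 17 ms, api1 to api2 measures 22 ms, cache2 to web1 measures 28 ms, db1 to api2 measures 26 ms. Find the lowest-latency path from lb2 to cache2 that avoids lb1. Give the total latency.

32

Checking several routes:
lb2 -> api1 -> web1 -> mq2 -> cache2: 22 + 4 + 3 + 3 = 32
lb2 -> api2 -> cache1 -> mq2 -> cache2: 22 + 3 + 6 + 3 = 34
lb2 -> api1 -> cache2: 22 + 17 = 39
lb2 -> cache1 -> mq2 -> cache2: 24 + 6 + 3 = 33
lb2 -> cache1 -> web1 -> mq2 -> cache2: 24 + 19 + 3 + 3 = 49
Shortest: 32 ms.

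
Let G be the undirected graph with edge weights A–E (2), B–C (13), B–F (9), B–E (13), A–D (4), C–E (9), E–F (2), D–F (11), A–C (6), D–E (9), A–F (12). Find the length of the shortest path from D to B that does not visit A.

20

A few of the D→B routes:
D -> F -> E -> B: 11 + 2 + 13 = 26
D -> E -> F -> B: 9 + 2 + 9 = 20
D -> E -> B: 9 + 13 = 22
D -> F -> B: 11 + 9 = 20
Shortest: 20.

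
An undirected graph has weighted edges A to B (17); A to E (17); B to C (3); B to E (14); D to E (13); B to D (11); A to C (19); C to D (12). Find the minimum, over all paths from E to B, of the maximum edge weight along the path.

Comparing a few candidate routes:
E - D - B: max(13, 11) = 13
E - D - C - B: max(13, 12, 3) = 13
E - B: max(14) = 14
E - A - B: max(17, 17) = 17
E - A - C - D - B: max(17, 19, 12, 11) = 19
Best route has worst link 13.

13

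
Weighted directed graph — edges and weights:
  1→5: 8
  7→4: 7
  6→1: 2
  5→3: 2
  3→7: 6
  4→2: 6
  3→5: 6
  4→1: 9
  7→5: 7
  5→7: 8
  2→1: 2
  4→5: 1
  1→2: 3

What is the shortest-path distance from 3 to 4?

13

Paths from 3 to 4:
3→5→7→4: 6 + 8 + 7 = 21
3→7→4: 6 + 7 = 13
Shortest: 13.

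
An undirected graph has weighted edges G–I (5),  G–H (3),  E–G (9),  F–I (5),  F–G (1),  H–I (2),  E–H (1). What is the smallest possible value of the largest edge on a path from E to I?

Paths from E to I:
E-H-G-I: max(1, 3, 5) = 5
E-G-I: max(9, 5) = 9
E-G-H-I: max(9, 3, 2) = 9
E-H-G-F-I: max(1, 3, 1, 5) = 5
E-H-I: max(1, 2) = 2
E-G-F-I: max(9, 1, 5) = 9
The minimum achievable maximum is 2.

2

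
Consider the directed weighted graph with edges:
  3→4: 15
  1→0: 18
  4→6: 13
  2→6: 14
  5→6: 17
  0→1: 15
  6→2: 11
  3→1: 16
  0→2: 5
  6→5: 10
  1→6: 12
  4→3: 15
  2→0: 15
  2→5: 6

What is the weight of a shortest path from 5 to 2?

28

Candidate routes:
5 - 6 - 2: 17 + 11 = 28
Best route has total 28.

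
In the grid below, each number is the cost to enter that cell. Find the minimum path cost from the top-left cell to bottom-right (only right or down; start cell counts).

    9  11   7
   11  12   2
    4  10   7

Path [0,0] [0,1] [0,2] [1,2] [2,2]: 9 + 11 + 7 + 2 + 7 = 36.

36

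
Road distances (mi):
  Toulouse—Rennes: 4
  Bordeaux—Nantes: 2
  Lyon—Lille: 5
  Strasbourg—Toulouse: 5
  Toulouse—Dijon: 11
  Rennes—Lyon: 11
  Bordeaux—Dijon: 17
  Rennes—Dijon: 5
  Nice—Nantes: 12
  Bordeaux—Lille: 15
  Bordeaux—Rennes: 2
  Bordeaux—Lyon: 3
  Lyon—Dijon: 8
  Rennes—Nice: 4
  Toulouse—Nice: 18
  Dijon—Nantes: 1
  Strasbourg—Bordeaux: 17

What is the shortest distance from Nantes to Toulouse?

8

Comparing a few candidate routes:
Nantes → Bordeaux → Rennes → Toulouse: 2 + 2 + 4 = 8
Nantes → Bordeaux → Lyon → Rennes → Toulouse: 2 + 3 + 11 + 4 = 20
Nantes → Dijon → Toulouse: 1 + 11 = 12
Nantes → Dijon → Lyon → Bordeaux → Rennes → Toulouse: 1 + 8 + 3 + 2 + 4 = 18
Nantes → Dijon → Rennes → Toulouse: 1 + 5 + 4 = 10
Shortest: 8 mi.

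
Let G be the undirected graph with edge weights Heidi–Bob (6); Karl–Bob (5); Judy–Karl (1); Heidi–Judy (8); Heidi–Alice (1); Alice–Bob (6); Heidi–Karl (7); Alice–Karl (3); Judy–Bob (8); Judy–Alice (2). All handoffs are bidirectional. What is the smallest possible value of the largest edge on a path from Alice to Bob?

Checking several routes:
Alice - Judy - Karl - Bob: max(2, 1, 5) = 5
Alice - Karl - Bob: max(3, 5) = 5
Alice - Bob: max(6) = 6
Alice - Heidi - Bob: max(1, 6) = 6
The minimum achievable maximum is 5.

5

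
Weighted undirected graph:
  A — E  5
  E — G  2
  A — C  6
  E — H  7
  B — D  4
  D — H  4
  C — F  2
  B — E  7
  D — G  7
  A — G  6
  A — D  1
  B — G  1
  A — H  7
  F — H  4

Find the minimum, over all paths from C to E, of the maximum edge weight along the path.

4

Some routes from C to E:
C - F - H - D - B - G - E: max(2, 4, 4, 4, 1, 2) = 4
C - F - H - D - A - E: max(2, 4, 4, 1, 5) = 5
C - F - H - D - A - G - E: max(2, 4, 4, 1, 6, 2) = 6
The minimum achievable maximum is 4.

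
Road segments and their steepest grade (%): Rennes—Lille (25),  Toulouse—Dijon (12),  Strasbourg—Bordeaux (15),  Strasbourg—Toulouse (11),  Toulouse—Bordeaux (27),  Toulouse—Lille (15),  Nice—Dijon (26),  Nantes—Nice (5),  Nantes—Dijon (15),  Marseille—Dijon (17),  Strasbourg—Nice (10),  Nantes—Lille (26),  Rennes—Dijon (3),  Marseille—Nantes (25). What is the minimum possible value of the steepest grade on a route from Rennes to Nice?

Comparing a few candidate routes:
Rennes → Dijon → Nantes → Nice: max(3, 15, 5) = 15
Rennes → Dijon → Toulouse → Strasbourg → Nice: max(3, 12, 11, 10) = 12
Rennes → Dijon → Marseille → Nantes → Nice: max(3, 17, 25, 5) = 25
Smallest bottleneck: 12%.

12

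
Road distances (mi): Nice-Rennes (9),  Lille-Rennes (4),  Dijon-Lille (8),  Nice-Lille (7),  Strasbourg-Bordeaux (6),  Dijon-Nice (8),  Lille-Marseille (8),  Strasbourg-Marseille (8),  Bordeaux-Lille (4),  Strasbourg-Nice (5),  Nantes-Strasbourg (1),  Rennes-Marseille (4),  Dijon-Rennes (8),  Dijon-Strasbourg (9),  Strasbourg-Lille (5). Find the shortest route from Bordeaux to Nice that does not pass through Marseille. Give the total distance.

11

Checking several routes:
Bordeaux→Strasbourg→Nice: 6 + 5 = 11
Bordeaux→Lille→Strasbourg→Nice: 4 + 5 + 5 = 14
Bordeaux→Lille→Rennes→Nice: 4 + 4 + 9 = 17
Bordeaux→Strasbourg→Lille→Nice: 6 + 5 + 7 = 18
Bordeaux→Lille→Nice: 4 + 7 = 11
Best route has total 11 mi.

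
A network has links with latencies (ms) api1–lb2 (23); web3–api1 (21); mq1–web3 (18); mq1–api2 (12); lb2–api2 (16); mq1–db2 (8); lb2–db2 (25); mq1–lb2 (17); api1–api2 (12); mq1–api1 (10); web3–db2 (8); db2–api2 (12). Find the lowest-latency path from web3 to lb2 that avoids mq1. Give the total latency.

Checking several routes:
web3-db2-lb2: 8 + 25 = 33
web3-api1-lb2: 21 + 23 = 44
web3-db2-api2-lb2: 8 + 12 + 16 = 36
Best route has total 33 ms.

33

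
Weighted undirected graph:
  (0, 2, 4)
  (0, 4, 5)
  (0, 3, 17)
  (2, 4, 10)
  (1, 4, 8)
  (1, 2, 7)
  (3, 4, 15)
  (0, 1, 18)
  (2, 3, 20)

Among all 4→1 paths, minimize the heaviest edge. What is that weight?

7

A few of the 4→1 routes:
4→0→1: max(5, 18) = 18
4→2→1: max(10, 7) = 10
4→0→2→1: max(5, 4, 7) = 7
4→1: max(8) = 8
4→3→0→2→1: max(15, 17, 4, 7) = 17
4→3→0→1: max(15, 17, 18) = 18
Smallest bottleneck: 7.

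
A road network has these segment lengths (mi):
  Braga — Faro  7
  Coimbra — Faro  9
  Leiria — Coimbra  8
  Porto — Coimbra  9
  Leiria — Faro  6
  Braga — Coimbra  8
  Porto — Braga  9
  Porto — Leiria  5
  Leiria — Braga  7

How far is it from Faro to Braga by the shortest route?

Some routes from Faro to Braga:
Faro - Leiria - Porto - Braga: 6 + 5 + 9 = 20
Faro - Coimbra - Braga: 9 + 8 = 17
Faro - Coimbra - Leiria - Braga: 9 + 8 + 7 = 24
Faro - Leiria - Coimbra - Braga: 6 + 8 + 8 = 22
Faro - Braga: 7
Faro - Leiria - Braga: 6 + 7 = 13
The minimum is 7 mi.

7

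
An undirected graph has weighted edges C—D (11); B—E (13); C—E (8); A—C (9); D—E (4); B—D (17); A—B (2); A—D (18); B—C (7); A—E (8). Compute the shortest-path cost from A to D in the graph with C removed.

12

Routes from A to D avoiding C:
A-E-B-D: 8 + 13 + 17 = 38
A-E-D: 8 + 4 = 12
A-B-D: 2 + 17 = 19
A-D: 18
A-B-E-D: 2 + 13 + 4 = 19
The minimum is 12.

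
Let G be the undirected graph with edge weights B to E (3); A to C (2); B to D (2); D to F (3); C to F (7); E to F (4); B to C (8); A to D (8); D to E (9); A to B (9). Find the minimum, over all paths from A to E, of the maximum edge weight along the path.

7

Some routes from A to E:
A - C - F - E: max(2, 7, 4) = 7
A - C - F - D - B - E: max(2, 7, 3, 2, 3) = 7
A - D - B - E: max(8, 2, 3) = 8
The minimum achievable maximum is 7.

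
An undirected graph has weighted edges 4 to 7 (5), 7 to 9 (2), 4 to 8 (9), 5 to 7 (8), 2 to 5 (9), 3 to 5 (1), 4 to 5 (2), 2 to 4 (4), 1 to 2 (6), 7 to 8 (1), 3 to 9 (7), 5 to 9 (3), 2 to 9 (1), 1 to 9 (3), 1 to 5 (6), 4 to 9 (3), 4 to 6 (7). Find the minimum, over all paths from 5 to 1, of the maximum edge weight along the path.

3

A few of the 5→1 routes:
5 → 4 → 7 → 9 → 1: max(2, 5, 2, 3) = 5
5 → 9 → 2 → 1: max(3, 1, 6) = 6
5 → 9 → 1: max(3, 3) = 3
5 → 4 → 2 → 9 → 1: max(2, 4, 1, 3) = 4
5 → 4 → 9 → 1: max(2, 3, 3) = 3
Smallest bottleneck: 3.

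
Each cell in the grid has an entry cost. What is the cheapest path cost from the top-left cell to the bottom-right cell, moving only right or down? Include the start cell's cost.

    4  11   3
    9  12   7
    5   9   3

28

Cheapest: r0c0→r0c1→r0c2→r1c2→r2c2
  4 + 11 + 3 + 7 + 3 = 28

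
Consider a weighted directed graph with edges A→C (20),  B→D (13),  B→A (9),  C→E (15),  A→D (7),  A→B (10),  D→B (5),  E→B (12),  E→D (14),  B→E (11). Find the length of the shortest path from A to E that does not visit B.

35

Candidate routes:
A - C - E: 20 + 15 = 35
Shortest: 35.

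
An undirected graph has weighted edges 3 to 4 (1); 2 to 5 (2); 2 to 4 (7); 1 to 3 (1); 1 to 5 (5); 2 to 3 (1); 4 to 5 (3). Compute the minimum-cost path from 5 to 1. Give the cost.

4

A few of the 5→1 routes:
5→2→3→1: 2 + 1 + 1 = 4
5→1: 5
5→4→3→1: 3 + 1 + 1 = 5
The minimum is 4.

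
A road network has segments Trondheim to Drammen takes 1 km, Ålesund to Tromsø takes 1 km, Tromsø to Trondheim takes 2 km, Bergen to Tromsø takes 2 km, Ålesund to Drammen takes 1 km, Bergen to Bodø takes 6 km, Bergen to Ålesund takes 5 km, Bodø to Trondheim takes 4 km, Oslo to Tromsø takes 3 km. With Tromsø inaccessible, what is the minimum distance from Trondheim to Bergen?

Paths from Trondheim to Bergen avoiding Tromsø:
Trondheim-Drammen-Ålesund-Bergen: 1 + 1 + 5 = 7
Trondheim-Bodø-Bergen: 4 + 6 = 10
Shortest: 7 km.

7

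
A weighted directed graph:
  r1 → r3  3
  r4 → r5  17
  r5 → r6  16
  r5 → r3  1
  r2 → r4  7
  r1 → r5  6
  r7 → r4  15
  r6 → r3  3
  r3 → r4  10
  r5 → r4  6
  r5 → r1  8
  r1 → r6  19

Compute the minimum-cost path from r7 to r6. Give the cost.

48

Candidate routes:
r7 - r4 - r5 - r6: 15 + 17 + 16 = 48
r7 - r4 - r5 - r1 - r6: 15 + 17 + 8 + 19 = 59
Shortest: 48.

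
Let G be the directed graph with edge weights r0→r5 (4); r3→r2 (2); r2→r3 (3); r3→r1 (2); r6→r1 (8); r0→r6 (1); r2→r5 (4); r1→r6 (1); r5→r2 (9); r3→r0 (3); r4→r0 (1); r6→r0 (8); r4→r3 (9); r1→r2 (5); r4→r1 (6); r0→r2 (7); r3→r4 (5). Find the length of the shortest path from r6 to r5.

12

Some routes from r6 to r5:
r6-r0-r5: 8 + 4 = 12
r6-r0-r2-r5: 8 + 7 + 4 = 19
r6-r1-r2-r5: 8 + 5 + 4 = 17
Best route has total 12.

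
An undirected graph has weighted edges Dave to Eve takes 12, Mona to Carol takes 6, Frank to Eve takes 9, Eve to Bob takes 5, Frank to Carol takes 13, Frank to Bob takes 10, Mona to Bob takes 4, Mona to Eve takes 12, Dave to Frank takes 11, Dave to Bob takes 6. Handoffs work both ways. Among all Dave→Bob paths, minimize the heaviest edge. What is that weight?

6

Some routes from Dave to Bob:
Dave-Bob: max(6) = 6
Dave-Eve-Mona-Bob: max(12, 12, 4) = 12
Dave-Frank-Bob: max(11, 10) = 11
Dave-Frank-Eve-Bob: max(11, 9, 5) = 11
The minimum achievable maximum is 6.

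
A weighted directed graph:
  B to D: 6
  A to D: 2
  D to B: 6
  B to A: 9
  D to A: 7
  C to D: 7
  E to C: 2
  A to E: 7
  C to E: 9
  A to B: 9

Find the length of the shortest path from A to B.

Candidate routes:
A-E-C-D-B: 7 + 2 + 7 + 6 = 22
A-B: 9
A-D-B: 2 + 6 = 8
Shortest: 8.

8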